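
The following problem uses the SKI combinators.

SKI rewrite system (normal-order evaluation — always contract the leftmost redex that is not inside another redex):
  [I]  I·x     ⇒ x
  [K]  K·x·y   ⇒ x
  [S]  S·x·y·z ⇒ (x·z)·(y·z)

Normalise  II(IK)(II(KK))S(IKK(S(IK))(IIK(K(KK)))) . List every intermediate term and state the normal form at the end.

  start: II(IK)(II(KK))S(IKK(S(IK))(IIK(K(KK))))
  [1] I(IK)(II(KK))S(IKK(S(IK))(IIK(K(KK))))
  [2] IK(II(KK))S(IKK(S(IK))(IIK(K(KK))))
  [3] K(II(KK))S(IKK(S(IK))(IIK(K(KK))))
  [4] II(KK)(IKK(S(IK))(IIK(K(KK))))
  [5] I(KK)(IKK(S(IK))(IIK(K(KK))))
  [6] KK(IKK(S(IK))(IIK(K(KK))))
  [7] K

Answer: normal form = K  (in 7 steps)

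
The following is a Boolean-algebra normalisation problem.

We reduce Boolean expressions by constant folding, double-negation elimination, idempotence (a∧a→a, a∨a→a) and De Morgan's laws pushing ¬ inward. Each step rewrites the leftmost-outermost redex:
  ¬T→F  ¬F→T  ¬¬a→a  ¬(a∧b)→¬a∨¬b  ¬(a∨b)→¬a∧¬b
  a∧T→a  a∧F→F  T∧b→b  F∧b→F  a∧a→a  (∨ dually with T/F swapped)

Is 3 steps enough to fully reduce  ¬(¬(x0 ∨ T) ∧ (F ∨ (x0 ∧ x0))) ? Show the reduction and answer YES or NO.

  start: ¬(¬(x0 ∨ T) ∧ (F ∨ (x0 ∧ x0)))
  [1] ¬¬(x0 ∨ T) ∨ ¬(F ∨ (x0 ∧ x0))
  [2] (x0 ∨ T) ∨ ¬(F ∨ (x0 ∧ x0))
  [3] T ∨ ¬(F ∨ (x0 ∧ x0))

Answer: NO — after 3 steps the term is T ∨ ¬(F ∨ (x0 ∧ x0)), not yet normal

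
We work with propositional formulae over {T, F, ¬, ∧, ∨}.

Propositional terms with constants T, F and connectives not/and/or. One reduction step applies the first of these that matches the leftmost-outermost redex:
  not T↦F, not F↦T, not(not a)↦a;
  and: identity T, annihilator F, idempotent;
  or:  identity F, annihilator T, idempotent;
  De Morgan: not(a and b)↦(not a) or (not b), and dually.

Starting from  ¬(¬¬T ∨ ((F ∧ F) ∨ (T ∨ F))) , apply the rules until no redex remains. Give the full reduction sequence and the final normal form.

Answer: normal form = F  (in 4 steps)

Reduction:
  start: ¬(¬¬T ∨ ((F ∧ F) ∨ (T ∨ F)))
  →1  ¬¬¬T ∧ ¬((F ∧ F) ∨ (T ∨ F))
  →2  ¬T ∧ ¬((F ∧ F) ∨ (T ∨ F))
  →3  F ∧ ¬((F ∧ F) ∨ (T ∨ F))
  →4  F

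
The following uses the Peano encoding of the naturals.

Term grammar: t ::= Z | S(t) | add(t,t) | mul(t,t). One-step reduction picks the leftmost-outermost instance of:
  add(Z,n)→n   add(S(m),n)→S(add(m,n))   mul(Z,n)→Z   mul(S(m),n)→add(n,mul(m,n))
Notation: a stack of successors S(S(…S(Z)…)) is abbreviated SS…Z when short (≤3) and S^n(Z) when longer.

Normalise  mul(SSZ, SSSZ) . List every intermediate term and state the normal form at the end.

  start: mul(SSZ, SSSZ)
  [1] add(SSSZ, mul(SZ, SSSZ))
  [2] S(add(SSZ, mul(SZ, SSSZ)))
  [3] S(S(add(SZ, mul(SZ, SSSZ))))
  [4] S(S(S(add(Z, mul(SZ, SSSZ)))))
  [5] S(S(S(mul(SZ, SSSZ))))
  [6] S(S(S(add(SSSZ, mul(Z, SSSZ)))))
  [7] S(S(S(S(add(SSZ, mul(Z, SSSZ))))))
  [8] S(S(S(S(S(add(SZ, mul(Z, SSSZ)))))))
  [9] S(S(S(S(S(S(add(Z, mul(Z, SSSZ))))))))
  [10] S(S(S(S(S(S(mul(Z, SSSZ)))))))
  [11] S^6(Z)

Answer: normal form = S^6(Z)  (in 11 steps)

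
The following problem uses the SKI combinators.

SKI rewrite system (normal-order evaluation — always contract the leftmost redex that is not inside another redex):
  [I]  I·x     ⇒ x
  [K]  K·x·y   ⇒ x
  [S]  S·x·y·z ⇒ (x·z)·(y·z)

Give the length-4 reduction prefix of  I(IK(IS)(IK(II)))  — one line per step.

Answer: after 4 steps: S

Derivation:
  start: I(IK(IS)(IK(II)))
  [1] IK(IS)(IK(II))
  [2] K(IS)(IK(II))
  [3] IS
  [4] S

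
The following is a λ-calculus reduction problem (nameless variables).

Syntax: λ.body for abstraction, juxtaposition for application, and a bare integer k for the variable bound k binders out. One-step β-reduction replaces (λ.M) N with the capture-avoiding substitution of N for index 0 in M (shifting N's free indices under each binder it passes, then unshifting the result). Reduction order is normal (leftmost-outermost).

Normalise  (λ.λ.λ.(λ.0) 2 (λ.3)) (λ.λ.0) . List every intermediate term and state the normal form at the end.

Answer: normal form = λ.λ.λ.0  (in 3 steps)

Reduction:
  start: (λ.λ.λ.(λ.0) 2 (λ.3)) (λ.λ.0)
  step 1: λ.λ.(λ.0) (λ.λ.0) (λ.λ.λ.0)
  step 2: λ.λ.(λ.λ.0) (λ.λ.λ.0)
  step 3: λ.λ.λ.0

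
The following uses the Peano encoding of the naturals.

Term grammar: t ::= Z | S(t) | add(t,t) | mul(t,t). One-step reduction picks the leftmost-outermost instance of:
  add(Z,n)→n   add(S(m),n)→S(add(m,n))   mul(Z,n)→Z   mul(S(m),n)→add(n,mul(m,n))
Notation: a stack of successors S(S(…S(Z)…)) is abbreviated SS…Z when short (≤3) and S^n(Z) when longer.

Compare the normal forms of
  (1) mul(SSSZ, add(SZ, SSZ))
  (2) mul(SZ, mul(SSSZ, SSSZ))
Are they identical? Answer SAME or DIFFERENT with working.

Term A:
  start: mul(SSSZ, add(SZ, SSZ))
  →1  add(add(SZ, SSZ), mul(SSZ, add(SZ, SSZ)))
  →2  add(S(add(Z, SSZ)), mul(SSZ, add(SZ, SSZ)))
  →3  S(add(add(Z, SSZ), mul(SSZ, add(SZ, SSZ))))
  →4  S(add(SSZ, mul(SSZ, add(SZ, SSZ))))
  →5  S(S(add(SZ, mul(SSZ, add(SZ, SSZ)))))
  →6  S(S(S(add(Z, mul(SSZ, add(SZ, SSZ))))))
  →7  S(S(S(mul(SSZ, add(SZ, SSZ)))))
  →8  S(S(S(add(add(SZ, SSZ), mul(SZ, add(SZ, SSZ))))))
  →9  S(S(S(add(S(add(Z, SSZ)), mul(SZ, add(SZ, SSZ))))))
  →10  S(S(S(S(add(add(Z, SSZ), mul(SZ, add(SZ, SSZ)))))))
  →11  S(S(S(S(add(SSZ, mul(SZ, add(SZ, SSZ)))))))
  →12  S(S(S(S(S(add(SZ, mul(SZ, add(SZ, SSZ))))))))
  →13  S(S(S(S(S(S(add(Z, mul(SZ, add(SZ, SSZ)))))))))
  →14  S(S(S(S(S(S(mul(SZ, add(SZ, SSZ))))))))
  →15  S(S(S(S(S(S(add(add(SZ, SSZ), mul(Z, add(SZ, SSZ)))))))))
  →16  S(S(S(S(S(S(add(S(add(Z, SSZ)), mul(Z, add(SZ, SSZ)))))))))
  →17  S(S(S(S(S(S(S(add(add(Z, SSZ), mul(Z, add(SZ, SSZ))))))))))
  →18  S(S(S(S(S(S(S(add(SSZ, mul(Z, add(SZ, SSZ))))))))))
  →19  S(S(S(S(S(S(S(S(add(SZ, mul(Z, add(SZ, SSZ)))))))))))
  →20  S(S(S(S(S(S(S(S(S(add(Z, mul(Z, add(SZ, SSZ))))))))))))
  →21  S(S(S(S(S(S(S(S(S(mul(Z, add(SZ, SSZ)))))))))))
  →22  S^9(Z)

Term B:
  start: mul(SZ, mul(SSSZ, SSSZ))
  →1  add(mul(SSSZ, SSSZ), mul(Z, mul(SSSZ, SSSZ)))
  →2  add(add(SSSZ, mul(SSZ, SSSZ)), mul(Z, mul(SSSZ, SSSZ)))
  →3  add(S(add(SSZ, mul(SSZ, SSSZ))), mul(Z, mul(SSSZ, SSSZ)))
  →4  S(add(add(SSZ, mul(SSZ, SSSZ)), mul(Z, mul(SSSZ, SSSZ))))
  →5  S(add(S(add(SZ, mul(SSZ, SSSZ))), mul(Z, mul(SSSZ, SSSZ))))
  →6  S(S(add(add(SZ, mul(SSZ, SSSZ)), mul(Z, mul(SSSZ, SSSZ)))))
  →7  S(S(add(S(add(Z, mul(SSZ, SSSZ))), mul(Z, mul(SSSZ, SSSZ)))))
  →8  S(S(S(add(add(Z, mul(SSZ, SSSZ)), mul(Z, mul(SSSZ, SSSZ))))))
  →9  S(S(S(add(mul(SSZ, SSSZ), mul(Z, mul(SSSZ, SSSZ))))))
  →10  S(S(S(add(add(SSSZ, mul(SZ, SSSZ)), mul(Z, mul(SSSZ, SSSZ))))))
  →11  S(S(S(add(S(add(SSZ, mul(SZ, SSSZ))), mul(Z, mul(SSSZ, SSSZ))))))
  →12  S(S(S(S(add(add(SSZ, mul(SZ, SSSZ)), mul(Z, mul(SSSZ, SSSZ)))))))
  →13  S(S(S(S(add(S(add(SZ, mul(SZ, SSSZ))), mul(Z, mul(SSSZ, SSSZ)))))))
  →14  S(S(S(S(S(add(add(SZ, mul(SZ, SSSZ)), mul(Z, mul(SSSZ, SSSZ))))))))
  →15  S(S(S(S(S(add(S(add(Z, mul(SZ, SSSZ))), mul(Z, mul(SSSZ, SSSZ))))))))
  →16  S(S(S(S(S(S(add(add(Z, mul(SZ, SSSZ)), mul(Z, mul(SSSZ, SSSZ)))))))))
  →17  S(S(S(S(S(S(add(mul(SZ, SSSZ), mul(Z, mul(SSSZ, SSSZ)))))))))
  →18  S(S(S(S(S(S(add(add(SSSZ, mul(Z, SSSZ)), mul(Z, mul(SSSZ, SSSZ)))))))))
  →19  S(S(S(S(S(S(add(S(add(SSZ, mul(Z, SSSZ))), mul(Z, mul(SSSZ, SSSZ)))))))))
  →20  S(S(S(S(S(S(S(add(add(SSZ, mul(Z, SSSZ)), mul(Z, mul(SSSZ, SSSZ))))))))))
  →21  S(S(S(S(S(S(S(add(S(add(SZ, mul(Z, SSSZ))), mul(Z, mul(SSSZ, SSSZ))))))))))
  →22  S(S(S(S(S(S(S(S(add(add(SZ, mul(Z, SSSZ)), mul(Z, mul(SSSZ, SSSZ)))))))))))
  →23  S(S(S(S(S(S(S(S(add(S(add(Z, mul(Z, SSSZ))), mul(Z, mul(SSSZ, SSSZ)))))))))))
  →24  S(S(S(S(S(S(S(S(S(add(add(Z, mul(Z, SSSZ)), mul(Z, mul(SSSZ, SSSZ))))))))))))
  →25  S(S(S(S(S(S(S(S(S(add(mul(Z, SSSZ), mul(Z, mul(SSSZ, SSSZ))))))))))))
  →26  S(S(S(S(S(S(S(S(S(add(Z, mul(Z, mul(SSSZ, SSSZ))))))))))))
  →27  S(S(S(S(S(S(S(S(S(mul(Z, mul(SSSZ, SSSZ)))))))))))
  →28  S^9(Z)

Answer: SAME — A ⇓ S^9(Z), B ⇓ S^9(Z)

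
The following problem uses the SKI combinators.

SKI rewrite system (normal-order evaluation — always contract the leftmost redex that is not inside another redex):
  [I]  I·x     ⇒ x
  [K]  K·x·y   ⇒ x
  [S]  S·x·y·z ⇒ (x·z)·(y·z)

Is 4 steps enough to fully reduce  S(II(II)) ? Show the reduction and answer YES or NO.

  start: S(II(II))
  →1  S(I(II))
  →2  S(II)
  →3  SI

Answer: YES — reaches normal form SI in 3 ≤ 4 steps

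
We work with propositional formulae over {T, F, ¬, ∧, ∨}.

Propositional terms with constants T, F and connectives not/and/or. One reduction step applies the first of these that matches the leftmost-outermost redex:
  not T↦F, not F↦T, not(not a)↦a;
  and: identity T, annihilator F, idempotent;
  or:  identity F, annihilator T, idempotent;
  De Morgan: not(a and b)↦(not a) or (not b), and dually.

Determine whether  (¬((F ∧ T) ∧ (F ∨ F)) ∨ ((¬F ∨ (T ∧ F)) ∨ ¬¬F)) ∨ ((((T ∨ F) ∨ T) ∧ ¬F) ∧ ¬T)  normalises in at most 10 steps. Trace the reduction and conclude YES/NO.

  start: (¬((F ∧ T) ∧ (F ∨ F)) ∨ ((¬F ∨ (T ∧ F)) ∨ ¬¬F)) ∨ ((((T ∨ F) ∨ T) ∧ ¬F) ∧ ¬T)
  [1] ((¬(F ∧ T) ∨ ¬(F ∨ F)) ∨ ((¬F ∨ (T ∧ F)) ∨ ¬¬F)) ∨ ((((T ∨ F) ∨ T) ∧ ¬F) ∧ ¬T)
  [2] (((¬F ∨ ¬T) ∨ ¬(F ∨ F)) ∨ ((¬F ∨ (T ∧ F)) ∨ ¬¬F)) ∨ ((((T ∨ F) ∨ T) ∧ ¬F) ∧ ¬T)
  [3] (((T ∨ ¬T) ∨ ¬(F ∨ F)) ∨ ((¬F ∨ (T ∧ F)) ∨ ¬¬F)) ∨ ((((T ∨ F) ∨ T) ∧ ¬F) ∧ ¬T)
  [4] ((T ∨ ¬(F ∨ F)) ∨ ((¬F ∨ (T ∧ F)) ∨ ¬¬F)) ∨ ((((T ∨ F) ∨ T) ∧ ¬F) ∧ ¬T)
  [5] (T ∨ ((¬F ∨ (T ∧ F)) ∨ ¬¬F)) ∨ ((((T ∨ F) ∨ T) ∧ ¬F) ∧ ¬T)
  [6] T ∨ ((((T ∨ F) ∨ T) ∧ ¬F) ∧ ¬T)
  [7] T

Answer: YES — reaches normal form T in 7 ≤ 10 steps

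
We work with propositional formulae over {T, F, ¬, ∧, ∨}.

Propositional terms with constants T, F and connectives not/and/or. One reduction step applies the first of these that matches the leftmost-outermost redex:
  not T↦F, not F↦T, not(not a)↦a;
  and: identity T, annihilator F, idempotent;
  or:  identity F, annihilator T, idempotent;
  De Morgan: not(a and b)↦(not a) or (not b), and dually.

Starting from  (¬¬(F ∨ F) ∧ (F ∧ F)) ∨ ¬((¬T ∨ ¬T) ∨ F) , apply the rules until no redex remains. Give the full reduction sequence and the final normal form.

Answer: normal form = T  (in 10 steps)

Derivation:
  start: (¬¬(F ∨ F) ∧ (F ∧ F)) ∨ ¬((¬T ∨ ¬T) ∨ F)
  step 1: ((F ∨ F) ∧ (F ∧ F)) ∨ ¬((¬T ∨ ¬T) ∨ F)
  step 2: (F ∧ (F ∧ F)) ∨ ¬((¬T ∨ ¬T) ∨ F)
  step 3: F ∨ ¬((¬T ∨ ¬T) ∨ F)
  step 4: ¬((¬T ∨ ¬T) ∨ F)
  step 5: ¬(¬T ∨ ¬T) ∧ ¬F
  step 6: (¬¬T ∧ ¬¬T) ∧ ¬F
  step 7: ¬¬T ∧ ¬F
  step 8: T ∧ ¬F
  step 9: ¬F
  step 10: T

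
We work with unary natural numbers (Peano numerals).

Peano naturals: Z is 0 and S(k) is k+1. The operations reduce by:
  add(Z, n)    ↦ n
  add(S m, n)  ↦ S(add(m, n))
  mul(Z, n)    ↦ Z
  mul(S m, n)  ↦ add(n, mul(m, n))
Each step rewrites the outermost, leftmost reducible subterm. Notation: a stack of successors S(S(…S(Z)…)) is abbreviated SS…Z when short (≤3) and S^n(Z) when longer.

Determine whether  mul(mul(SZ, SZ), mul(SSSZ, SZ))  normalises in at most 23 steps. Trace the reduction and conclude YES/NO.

  start: mul(mul(SZ, SZ), mul(SSSZ, SZ))
  →1  mul(add(SZ, mul(Z, SZ)), mul(SSSZ, SZ))
  →2  mul(S(add(Z, mul(Z, SZ))), mul(SSSZ, SZ))
  →3  add(mul(SSSZ, SZ), mul(add(Z, mul(Z, SZ)), mul(SSSZ, SZ)))
  →4  add(add(SZ, mul(SSZ, SZ)), mul(add(Z, mul(Z, SZ)), mul(SSSZ, SZ)))
  →5  add(S(add(Z, mul(SSZ, SZ))), mul(add(Z, mul(Z, SZ)), mul(SSSZ, SZ)))
  →6  S(add(add(Z, mul(SSZ, SZ)), mul(add(Z, mul(Z, SZ)), mul(SSSZ, SZ))))
  →7  S(add(mul(SSZ, SZ), mul(add(Z, mul(Z, SZ)), mul(SSSZ, SZ))))
  →8  S(add(add(SZ, mul(SZ, SZ)), mul(add(Z, mul(Z, SZ)), mul(SSSZ, SZ))))
  →9  S(add(S(add(Z, mul(SZ, SZ))), mul(add(Z, mul(Z, SZ)), mul(SSSZ, SZ))))
  →10  S(S(add(add(Z, mul(SZ, SZ)), mul(add(Z, mul(Z, SZ)), mul(SSSZ, SZ)))))
  →11  S(S(add(mul(SZ, SZ), mul(add(Z, mul(Z, SZ)), mul(SSSZ, SZ)))))
  →12  S(S(add(add(SZ, mul(Z, SZ)), mul(add(Z, mul(Z, SZ)), mul(SSSZ, SZ)))))
  →13  S(S(add(S(add(Z, mul(Z, SZ))), mul(add(Z, mul(Z, SZ)), mul(SSSZ, SZ)))))
  →14  S(S(S(add(add(Z, mul(Z, SZ)), mul(add(Z, mul(Z, SZ)), mul(SSSZ, SZ))))))
  →15  S(S(S(add(mul(Z, SZ), mul(add(Z, mul(Z, SZ)), mul(SSSZ, SZ))))))
  →16  S(S(S(add(Z, mul(add(Z, mul(Z, SZ)), mul(SSSZ, SZ))))))
  →17  S(S(S(mul(add(Z, mul(Z, SZ)), mul(SSSZ, SZ)))))
  →18  S(S(S(mul(mul(Z, SZ), mul(SSSZ, SZ)))))
  →19  S(S(S(mul(Z, mul(SSSZ, SZ)))))
  →20  SSSZ

Answer: YES — reaches normal form SSSZ in 20 ≤ 23 steps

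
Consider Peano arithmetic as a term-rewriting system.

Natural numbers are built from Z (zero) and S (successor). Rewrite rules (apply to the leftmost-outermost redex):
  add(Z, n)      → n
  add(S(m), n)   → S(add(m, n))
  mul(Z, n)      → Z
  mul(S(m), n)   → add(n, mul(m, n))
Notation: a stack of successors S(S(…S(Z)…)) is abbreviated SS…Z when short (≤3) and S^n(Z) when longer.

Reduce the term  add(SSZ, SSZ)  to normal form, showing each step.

Answer: normal form = S^4(Z)  (in 3 steps)

Derivation:
  start: add(SSZ, SSZ)
  step 1: S(add(SZ, SSZ))
  step 2: S(S(add(Z, SSZ)))
  step 3: S^4(Z)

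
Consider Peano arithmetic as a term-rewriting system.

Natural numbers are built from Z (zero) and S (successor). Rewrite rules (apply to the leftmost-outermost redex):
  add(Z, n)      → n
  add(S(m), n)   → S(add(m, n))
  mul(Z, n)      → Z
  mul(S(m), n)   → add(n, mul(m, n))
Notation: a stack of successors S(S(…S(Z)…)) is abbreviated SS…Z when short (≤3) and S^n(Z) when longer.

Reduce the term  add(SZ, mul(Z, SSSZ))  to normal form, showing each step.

  start: add(SZ, mul(Z, SSSZ))
  [1] S(add(Z, mul(Z, SSSZ)))
  [2] S(mul(Z, SSSZ))
  [3] SZ

Answer: normal form = SZ  (in 3 steps)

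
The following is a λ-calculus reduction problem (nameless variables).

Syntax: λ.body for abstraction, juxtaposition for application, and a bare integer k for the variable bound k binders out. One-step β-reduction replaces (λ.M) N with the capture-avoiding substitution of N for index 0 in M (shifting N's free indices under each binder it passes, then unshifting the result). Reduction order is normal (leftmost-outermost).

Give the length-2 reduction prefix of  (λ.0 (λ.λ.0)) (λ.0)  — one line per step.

  start: (λ.0 (λ.λ.0)) (λ.0)
  [1] (λ.0) (λ.λ.0)
  [2] λ.λ.0

Answer: after 2 steps: λ.λ.0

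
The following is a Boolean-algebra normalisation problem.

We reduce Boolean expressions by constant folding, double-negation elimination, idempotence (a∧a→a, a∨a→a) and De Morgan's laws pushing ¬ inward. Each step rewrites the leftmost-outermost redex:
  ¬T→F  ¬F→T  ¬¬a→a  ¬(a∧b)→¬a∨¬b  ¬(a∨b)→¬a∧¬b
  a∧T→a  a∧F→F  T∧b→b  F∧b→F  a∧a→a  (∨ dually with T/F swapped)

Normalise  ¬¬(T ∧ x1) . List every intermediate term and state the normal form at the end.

  start: ¬¬(T ∧ x1)
  →1  T ∧ x1
  →2  x1

Answer: normal form = x1  (in 2 steps)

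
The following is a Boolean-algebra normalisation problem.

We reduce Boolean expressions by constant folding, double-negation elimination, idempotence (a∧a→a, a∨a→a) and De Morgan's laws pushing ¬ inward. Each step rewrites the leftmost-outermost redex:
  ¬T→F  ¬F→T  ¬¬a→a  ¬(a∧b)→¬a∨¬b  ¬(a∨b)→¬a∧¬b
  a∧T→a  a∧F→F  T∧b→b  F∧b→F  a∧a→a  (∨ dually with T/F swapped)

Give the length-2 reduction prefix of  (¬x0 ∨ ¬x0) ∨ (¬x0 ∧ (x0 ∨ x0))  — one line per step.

Answer: after 2 steps: ¬x0 ∨ (¬x0 ∧ x0)

Derivation:
  start: (¬x0 ∨ ¬x0) ∨ (¬x0 ∧ (x0 ∨ x0))
  →1  ¬x0 ∨ (¬x0 ∧ (x0 ∨ x0))
  →2  ¬x0 ∨ (¬x0 ∧ x0)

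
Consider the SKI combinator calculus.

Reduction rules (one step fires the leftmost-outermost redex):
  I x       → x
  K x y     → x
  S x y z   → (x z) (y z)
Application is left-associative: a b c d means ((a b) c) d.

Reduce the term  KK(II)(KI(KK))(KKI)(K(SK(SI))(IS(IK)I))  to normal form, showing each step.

  start: KK(II)(KI(KK))(KKI)(K(SK(SI))(IS(IK)I))
  step 1: K(KI(KK))(KKI)(K(SK(SI))(IS(IK)I))
  step 2: KI(KK)(K(SK(SI))(IS(IK)I))
  step 3: I(K(SK(SI))(IS(IK)I))
  step 4: K(SK(SI))(IS(IK)I)
  step 5: SK(SI)

Answer: normal form = SK(SI)  (in 5 steps)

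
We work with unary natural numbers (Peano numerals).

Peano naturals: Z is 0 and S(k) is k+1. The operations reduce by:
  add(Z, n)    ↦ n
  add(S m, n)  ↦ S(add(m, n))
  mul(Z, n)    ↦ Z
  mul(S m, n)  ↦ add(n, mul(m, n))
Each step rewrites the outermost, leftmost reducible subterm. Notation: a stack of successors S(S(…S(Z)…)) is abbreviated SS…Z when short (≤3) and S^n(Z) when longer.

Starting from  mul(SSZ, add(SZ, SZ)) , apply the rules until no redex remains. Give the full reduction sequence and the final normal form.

Answer: normal form = S^4(Z)  (in 13 steps)

Reduction:
  start: mul(SSZ, add(SZ, SZ))
  [1] add(add(SZ, SZ), mul(SZ, add(SZ, SZ)))
  [2] add(S(add(Z, SZ)), mul(SZ, add(SZ, SZ)))
  [3] S(add(add(Z, SZ), mul(SZ, add(SZ, SZ))))
  [4] S(add(SZ, mul(SZ, add(SZ, SZ))))
  [5] S(S(add(Z, mul(SZ, add(SZ, SZ)))))
  [6] S(S(mul(SZ, add(SZ, SZ))))
  [7] S(S(add(add(SZ, SZ), mul(Z, add(SZ, SZ)))))
  [8] S(S(add(S(add(Z, SZ)), mul(Z, add(SZ, SZ)))))
  [9] S(S(S(add(add(Z, SZ), mul(Z, add(SZ, SZ))))))
  [10] S(S(S(add(SZ, mul(Z, add(SZ, SZ))))))
  [11] S(S(S(S(add(Z, mul(Z, add(SZ, SZ)))))))
  [12] S(S(S(S(mul(Z, add(SZ, SZ))))))
  [13] S^4(Z)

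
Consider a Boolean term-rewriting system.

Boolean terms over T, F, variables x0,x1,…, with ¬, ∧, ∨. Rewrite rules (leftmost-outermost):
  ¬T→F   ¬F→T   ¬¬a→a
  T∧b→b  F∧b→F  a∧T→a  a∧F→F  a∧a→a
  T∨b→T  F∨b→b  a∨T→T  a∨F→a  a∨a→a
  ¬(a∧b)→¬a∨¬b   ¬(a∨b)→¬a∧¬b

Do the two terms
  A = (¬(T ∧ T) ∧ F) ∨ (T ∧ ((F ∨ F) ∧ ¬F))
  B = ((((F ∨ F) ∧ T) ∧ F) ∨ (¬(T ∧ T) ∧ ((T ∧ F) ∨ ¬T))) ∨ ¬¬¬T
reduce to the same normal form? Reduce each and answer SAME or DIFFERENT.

Answer: SAME — A ⇓ F, B ⇓ F

Reduction:
Term A:
  start: (¬(T ∧ T) ∧ F) ∨ (T ∧ ((F ∨ F) ∧ ¬F))
  step 1: F ∨ (T ∧ ((F ∨ F) ∧ ¬F))
  step 2: T ∧ ((F ∨ F) ∧ ¬F)
  step 3: (F ∨ F) ∧ ¬F
  step 4: F ∧ ¬F
  step 5: F

Term B:
  start: ((((F ∨ F) ∧ T) ∧ F) ∨ (¬(T ∧ T) ∧ ((T ∧ F) ∨ ¬T))) ∨ ¬¬¬T
  step 1: (F ∨ (¬(T ∧ T) ∧ ((T ∧ F) ∨ ¬T))) ∨ ¬¬¬T
  step 2: (¬(T ∧ T) ∧ ((T ∧ F) ∨ ¬T)) ∨ ¬¬¬T
  step 3: ((¬T ∨ ¬T) ∧ ((T ∧ F) ∨ ¬T)) ∨ ¬¬¬T
  step 4: (¬T ∧ ((T ∧ F) ∨ ¬T)) ∨ ¬¬¬T
  step 5: (F ∧ ((T ∧ F) ∨ ¬T)) ∨ ¬¬¬T
  step 6: F ∨ ¬¬¬T
  step 7: ¬¬¬T
  step 8: ¬T
  step 9: F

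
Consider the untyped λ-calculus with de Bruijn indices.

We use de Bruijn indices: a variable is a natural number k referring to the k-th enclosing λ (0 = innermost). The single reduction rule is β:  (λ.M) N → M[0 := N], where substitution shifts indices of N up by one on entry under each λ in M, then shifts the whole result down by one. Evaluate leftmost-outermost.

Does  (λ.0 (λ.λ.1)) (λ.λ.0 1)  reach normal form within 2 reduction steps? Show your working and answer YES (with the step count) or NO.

  start: (λ.0 (λ.λ.1)) (λ.λ.0 1)
  →1  (λ.λ.0 1) (λ.λ.1)
  →2  λ.0 (λ.λ.1)

Answer: YES — reaches normal form λ.0 (λ.λ.1) in 2 ≤ 2 steps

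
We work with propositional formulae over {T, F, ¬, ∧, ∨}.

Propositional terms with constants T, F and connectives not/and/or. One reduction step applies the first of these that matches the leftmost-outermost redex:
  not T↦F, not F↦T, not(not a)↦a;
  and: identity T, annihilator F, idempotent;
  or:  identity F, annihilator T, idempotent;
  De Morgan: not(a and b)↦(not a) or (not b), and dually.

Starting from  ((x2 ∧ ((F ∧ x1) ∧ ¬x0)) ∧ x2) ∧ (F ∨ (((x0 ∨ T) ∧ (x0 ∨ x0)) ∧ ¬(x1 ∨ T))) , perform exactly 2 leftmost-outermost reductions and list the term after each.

Answer: after 2 steps: ((x2 ∧ F) ∧ x2) ∧ (F ∨ (((x0 ∨ T) ∧ (x0 ∨ x0)) ∧ ¬(x1 ∨ T)))

Working:
  start: ((x2 ∧ ((F ∧ x1) ∧ ¬x0)) ∧ x2) ∧ (F ∨ (((x0 ∨ T) ∧ (x0 ∨ x0)) ∧ ¬(x1 ∨ T)))
  [1] ((x2 ∧ (F ∧ ¬x0)) ∧ x2) ∧ (F ∨ (((x0 ∨ T) ∧ (x0 ∨ x0)) ∧ ¬(x1 ∨ T)))
  [2] ((x2 ∧ F) ∧ x2) ∧ (F ∨ (((x0 ∨ T) ∧ (x0 ∨ x0)) ∧ ¬(x1 ∨ T)))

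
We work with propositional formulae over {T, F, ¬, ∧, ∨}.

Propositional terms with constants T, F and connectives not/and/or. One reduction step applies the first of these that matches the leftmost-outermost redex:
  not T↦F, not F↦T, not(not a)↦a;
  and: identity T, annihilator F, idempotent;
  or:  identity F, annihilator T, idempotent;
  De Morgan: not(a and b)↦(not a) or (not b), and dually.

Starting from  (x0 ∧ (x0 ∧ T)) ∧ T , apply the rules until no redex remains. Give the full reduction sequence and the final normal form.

Answer: normal form = x0  (in 3 steps)

Derivation:
  start: (x0 ∧ (x0 ∧ T)) ∧ T
  step 1: x0 ∧ (x0 ∧ T)
  step 2: x0 ∧ x0
  step 3: x0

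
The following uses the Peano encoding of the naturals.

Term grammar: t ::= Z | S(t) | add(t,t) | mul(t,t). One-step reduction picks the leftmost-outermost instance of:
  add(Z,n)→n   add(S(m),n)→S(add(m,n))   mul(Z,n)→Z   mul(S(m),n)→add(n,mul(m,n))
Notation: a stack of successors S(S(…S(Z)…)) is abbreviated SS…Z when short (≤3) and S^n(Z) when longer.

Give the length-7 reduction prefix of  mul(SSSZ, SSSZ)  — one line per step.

Answer: after 7 steps: S(S(S(S(add(SSZ, mul(SZ, SSSZ))))))

Derivation:
  start: mul(SSSZ, SSSZ)
  step 1: add(SSSZ, mul(SSZ, SSSZ))
  step 2: S(add(SSZ, mul(SSZ, SSSZ)))
  step 3: S(S(add(SZ, mul(SSZ, SSSZ))))
  step 4: S(S(S(add(Z, mul(SSZ, SSSZ)))))
  step 5: S(S(S(mul(SSZ, SSSZ))))
  step 6: S(S(S(add(SSSZ, mul(SZ, SSSZ)))))
  step 7: S(S(S(S(add(SSZ, mul(SZ, SSSZ))))))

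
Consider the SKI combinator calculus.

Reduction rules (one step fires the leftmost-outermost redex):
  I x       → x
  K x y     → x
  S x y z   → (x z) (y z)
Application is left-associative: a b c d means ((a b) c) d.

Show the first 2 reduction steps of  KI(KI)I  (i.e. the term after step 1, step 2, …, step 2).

  start: KI(KI)I
  [1] II
  [2] I

Answer: after 2 steps: I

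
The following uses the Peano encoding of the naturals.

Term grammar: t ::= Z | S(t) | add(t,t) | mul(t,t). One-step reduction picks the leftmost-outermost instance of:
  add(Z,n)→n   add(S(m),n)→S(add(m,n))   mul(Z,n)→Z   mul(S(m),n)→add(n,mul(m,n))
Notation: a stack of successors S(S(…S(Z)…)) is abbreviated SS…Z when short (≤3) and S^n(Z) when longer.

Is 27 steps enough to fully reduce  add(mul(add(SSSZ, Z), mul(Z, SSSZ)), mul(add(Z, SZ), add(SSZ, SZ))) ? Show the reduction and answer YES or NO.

Answer: YES — reaches normal form SSSZ in 25 ≤ 27 steps

Derivation:
  start: add(mul(add(SSSZ, Z), mul(Z, SSSZ)), mul(add(Z, SZ), add(SSZ, SZ)))
  [1] add(mul(S(add(SSZ, Z)), mul(Z, SSSZ)), mul(add(Z, SZ), add(SSZ, SZ)))
  [2] add(add(mul(Z, SSSZ), mul(add(SSZ, Z), mul(Z, SSSZ))), mul(add(Z, SZ), add(SSZ, SZ)))
  [3] add(add(Z, mul(add(SSZ, Z), mul(Z, SSSZ))), mul(add(Z, SZ), add(SSZ, SZ)))
  [4] add(mul(add(SSZ, Z), mul(Z, SSSZ)), mul(add(Z, SZ), add(SSZ, SZ)))
  [5] add(mul(S(add(SZ, Z)), mul(Z, SSSZ)), mul(add(Z, SZ), add(SSZ, SZ)))
  [6] add(add(mul(Z, SSSZ), mul(add(SZ, Z), mul(Z, SSSZ))), mul(add(Z, SZ), add(SSZ, SZ)))
  [7] add(add(Z, mul(add(SZ, Z), mul(Z, SSSZ))), mul(add(Z, SZ), add(SSZ, SZ)))
  [8] add(mul(add(SZ, Z), mul(Z, SSSZ)), mul(add(Z, SZ), add(SSZ, SZ)))
  [9] add(mul(S(add(Z, Z)), mul(Z, SSSZ)), mul(add(Z, SZ), add(SSZ, SZ)))
  [10] add(add(mul(Z, SSSZ), mul(add(Z, Z), mul(Z, SSSZ))), mul(add(Z, SZ), add(SSZ, SZ)))
  [11] add(add(Z, mul(add(Z, Z), mul(Z, SSSZ))), mul(add(Z, SZ), add(SSZ, SZ)))
  [12] add(mul(add(Z, Z), mul(Z, SSSZ)), mul(add(Z, SZ), add(SSZ, SZ)))
  [13] add(mul(Z, mul(Z, SSSZ)), mul(add(Z, SZ), add(SSZ, SZ)))
  [14] add(Z, mul(add(Z, SZ), add(SSZ, SZ)))
  [15] mul(add(Z, SZ), add(SSZ, SZ))
  [16] mul(SZ, add(SSZ, SZ))
  [17] add(add(SSZ, SZ), mul(Z, add(SSZ, SZ)))
  [18] add(S(add(SZ, SZ)), mul(Z, add(SSZ, SZ)))
  [19] S(add(add(SZ, SZ), mul(Z, add(SSZ, SZ))))
  [20] S(add(S(add(Z, SZ)), mul(Z, add(SSZ, SZ))))
  [21] S(S(add(add(Z, SZ), mul(Z, add(SSZ, SZ)))))
  [22] S(S(add(SZ, mul(Z, add(SSZ, SZ)))))
  [23] S(S(S(add(Z, mul(Z, add(SSZ, SZ))))))
  [24] S(S(S(mul(Z, add(SSZ, SZ)))))
  [25] SSSZ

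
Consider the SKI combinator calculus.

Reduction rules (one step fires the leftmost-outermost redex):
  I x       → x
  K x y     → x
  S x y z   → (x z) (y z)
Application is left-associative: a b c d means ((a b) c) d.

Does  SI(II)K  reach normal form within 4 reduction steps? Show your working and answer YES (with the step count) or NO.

Answer: YES — reaches normal form KK in 4 ≤ 4 steps

Derivation:
  start: SI(II)K
  step 1: IK(IIK)
  step 2: K(IIK)
  step 3: K(IK)
  step 4: KK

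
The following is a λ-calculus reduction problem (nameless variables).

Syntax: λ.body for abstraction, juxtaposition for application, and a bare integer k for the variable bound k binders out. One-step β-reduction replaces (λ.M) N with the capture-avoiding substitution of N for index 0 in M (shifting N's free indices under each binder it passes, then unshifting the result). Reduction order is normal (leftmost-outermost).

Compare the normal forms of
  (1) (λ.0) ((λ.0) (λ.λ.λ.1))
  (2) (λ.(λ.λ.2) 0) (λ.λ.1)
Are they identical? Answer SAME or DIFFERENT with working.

Term A:
  start: (λ.0) ((λ.0) (λ.λ.λ.1))
  step 1: (λ.0) (λ.λ.λ.1)
  step 2: λ.λ.λ.1

Term B:
  start: (λ.(λ.λ.2) 0) (λ.λ.1)
  step 1: (λ.λ.λ.λ.1) (λ.λ.1)
  step 2: λ.λ.λ.1

Answer: SAME — A ⇓ λ.λ.λ.1, B ⇓ λ.λ.λ.1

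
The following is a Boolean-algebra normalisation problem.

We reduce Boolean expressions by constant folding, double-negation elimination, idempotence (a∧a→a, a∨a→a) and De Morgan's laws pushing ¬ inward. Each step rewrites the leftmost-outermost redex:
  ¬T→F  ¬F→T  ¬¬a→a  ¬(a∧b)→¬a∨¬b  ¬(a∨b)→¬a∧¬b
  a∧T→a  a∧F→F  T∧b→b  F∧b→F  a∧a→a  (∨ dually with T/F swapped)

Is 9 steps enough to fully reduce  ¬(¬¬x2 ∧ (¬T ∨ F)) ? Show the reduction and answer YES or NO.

Answer: YES — reaches normal form T in 7 ≤ 9 steps

Reduction:
  start: ¬(¬¬x2 ∧ (¬T ∨ F))
  [1] ¬¬¬x2 ∨ ¬(¬T ∨ F)
  [2] ¬x2 ∨ ¬(¬T ∨ F)
  [3] ¬x2 ∨ (¬¬T ∧ ¬F)
  [4] ¬x2 ∨ (T ∧ ¬F)
  [5] ¬x2 ∨ ¬F
  [6] ¬x2 ∨ T
  [7] T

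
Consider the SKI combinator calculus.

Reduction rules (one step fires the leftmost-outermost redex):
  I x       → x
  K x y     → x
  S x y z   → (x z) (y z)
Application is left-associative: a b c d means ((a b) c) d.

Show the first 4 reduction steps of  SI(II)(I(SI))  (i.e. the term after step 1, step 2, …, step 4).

Answer: after 4 steps: SI(I(I(SI)))

Reduction:
  start: SI(II)(I(SI))
  step 1: I(I(SI))(II(I(SI)))
  step 2: I(SI)(II(I(SI)))
  step 3: SI(II(I(SI)))
  step 4: SI(I(I(SI)))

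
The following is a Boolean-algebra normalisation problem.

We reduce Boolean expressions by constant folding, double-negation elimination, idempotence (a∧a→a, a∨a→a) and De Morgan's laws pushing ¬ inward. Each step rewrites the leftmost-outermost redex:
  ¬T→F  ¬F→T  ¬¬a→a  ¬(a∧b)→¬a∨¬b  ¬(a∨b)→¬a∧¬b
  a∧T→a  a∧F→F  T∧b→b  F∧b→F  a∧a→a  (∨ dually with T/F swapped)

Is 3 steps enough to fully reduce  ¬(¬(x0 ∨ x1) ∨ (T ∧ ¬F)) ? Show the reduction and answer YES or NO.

Answer: NO — after 3 steps the term is (x0 ∨ x1) ∧ (¬T ∨ ¬¬F), not yet normal

Reduction:
  start: ¬(¬(x0 ∨ x1) ∨ (T ∧ ¬F))
  step 1: ¬¬(x0 ∨ x1) ∧ ¬(T ∧ ¬F)
  step 2: (x0 ∨ x1) ∧ ¬(T ∧ ¬F)
  step 3: (x0 ∨ x1) ∧ (¬T ∨ ¬¬F)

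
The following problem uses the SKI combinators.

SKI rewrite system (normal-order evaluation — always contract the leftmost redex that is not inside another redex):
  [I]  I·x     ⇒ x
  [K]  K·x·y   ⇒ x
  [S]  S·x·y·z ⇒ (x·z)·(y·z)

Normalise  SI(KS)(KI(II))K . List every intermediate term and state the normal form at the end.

  start: SI(KS)(KI(II))K
  step 1: I(KI(II))(KS(KI(II)))K
  step 2: KI(II)(KS(KI(II)))K
  step 3: I(KS(KI(II)))K
  step 4: KS(KI(II))K
  step 5: SK

Answer: normal form = SK  (in 5 steps)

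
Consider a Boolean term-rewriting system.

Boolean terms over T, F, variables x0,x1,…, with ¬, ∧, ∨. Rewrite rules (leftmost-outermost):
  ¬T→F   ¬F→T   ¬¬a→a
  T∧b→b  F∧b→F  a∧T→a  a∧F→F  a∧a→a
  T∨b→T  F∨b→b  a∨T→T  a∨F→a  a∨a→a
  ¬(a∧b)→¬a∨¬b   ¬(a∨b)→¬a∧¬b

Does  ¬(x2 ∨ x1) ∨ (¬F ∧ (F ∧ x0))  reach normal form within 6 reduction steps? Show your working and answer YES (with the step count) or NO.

  start: ¬(x2 ∨ x1) ∨ (¬F ∧ (F ∧ x0))
  [1] (¬x2 ∧ ¬x1) ∨ (¬F ∧ (F ∧ x0))
  [2] (¬x2 ∧ ¬x1) ∨ (T ∧ (F ∧ x0))
  [3] (¬x2 ∧ ¬x1) ∨ (F ∧ x0)
  [4] (¬x2 ∧ ¬x1) ∨ F
  [5] ¬x2 ∧ ¬x1

Answer: YES — reaches normal form ¬x2 ∧ ¬x1 in 5 ≤ 6 steps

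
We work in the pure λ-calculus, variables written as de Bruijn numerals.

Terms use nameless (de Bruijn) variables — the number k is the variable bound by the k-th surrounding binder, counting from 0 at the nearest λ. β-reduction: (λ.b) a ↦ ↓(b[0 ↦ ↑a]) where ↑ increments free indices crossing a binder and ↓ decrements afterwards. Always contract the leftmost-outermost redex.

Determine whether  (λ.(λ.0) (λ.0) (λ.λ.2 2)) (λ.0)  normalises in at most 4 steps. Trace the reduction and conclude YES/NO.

Answer: YES — reaches normal form λ.λ.λ.0 in 4 ≤ 4 steps

Derivation:
  start: (λ.(λ.0) (λ.0) (λ.λ.2 2)) (λ.0)
  [1] (λ.0) (λ.0) (λ.λ.(λ.0) (λ.0))
  [2] (λ.0) (λ.λ.(λ.0) (λ.0))
  [3] λ.λ.(λ.0) (λ.0)
  [4] λ.λ.λ.0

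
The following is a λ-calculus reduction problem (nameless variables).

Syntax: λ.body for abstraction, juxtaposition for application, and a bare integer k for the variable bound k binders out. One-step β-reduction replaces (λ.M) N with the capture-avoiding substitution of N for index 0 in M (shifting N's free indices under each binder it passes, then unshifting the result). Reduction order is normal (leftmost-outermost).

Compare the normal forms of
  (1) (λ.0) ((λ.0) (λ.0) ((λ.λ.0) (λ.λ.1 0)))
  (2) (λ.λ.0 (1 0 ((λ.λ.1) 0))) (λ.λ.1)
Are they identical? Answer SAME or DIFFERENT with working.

Answer: DIFFERENT — A ⇓ λ.0, B ⇓ λ.0 0

Reduction:
Term A:
  start: (λ.0) ((λ.0) (λ.0) ((λ.λ.0) (λ.λ.1 0)))
  →1  (λ.0) (λ.0) ((λ.λ.0) (λ.λ.1 0))
  →2  (λ.0) ((λ.λ.0) (λ.λ.1 0))
  →3  (λ.λ.0) (λ.λ.1 0)
  →4  λ.0

Term B:
  start: (λ.λ.0 (1 0 ((λ.λ.1) 0))) (λ.λ.1)
  →1  λ.0 ((λ.λ.1) 0 ((λ.λ.1) 0))
  →2  λ.0 ((λ.1) ((λ.λ.1) 0))
  →3  λ.0 0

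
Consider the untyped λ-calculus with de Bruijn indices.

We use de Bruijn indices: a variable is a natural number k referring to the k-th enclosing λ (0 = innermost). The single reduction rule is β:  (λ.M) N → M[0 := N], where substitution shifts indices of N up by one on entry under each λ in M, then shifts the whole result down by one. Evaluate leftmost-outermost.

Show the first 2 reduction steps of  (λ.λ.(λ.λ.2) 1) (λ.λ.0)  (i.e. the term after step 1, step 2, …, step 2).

Answer: after 2 steps: λ.λ.1

Derivation:
  start: (λ.λ.(λ.λ.2) 1) (λ.λ.0)
  →1  λ.(λ.λ.2) (λ.λ.0)
  →2  λ.λ.1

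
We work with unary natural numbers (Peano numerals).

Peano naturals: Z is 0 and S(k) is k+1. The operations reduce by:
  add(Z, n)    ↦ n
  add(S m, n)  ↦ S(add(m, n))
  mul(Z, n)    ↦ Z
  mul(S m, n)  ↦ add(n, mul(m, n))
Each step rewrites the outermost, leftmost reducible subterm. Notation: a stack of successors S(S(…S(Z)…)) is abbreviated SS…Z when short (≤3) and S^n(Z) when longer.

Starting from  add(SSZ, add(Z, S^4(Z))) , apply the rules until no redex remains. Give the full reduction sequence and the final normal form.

  start: add(SSZ, add(Z, S^4(Z)))
  →1  S(add(SZ, add(Z, S^4(Z))))
  →2  S(S(add(Z, add(Z, S^4(Z)))))
  →3  S(S(add(Z, S^4(Z))))
  →4  S^6(Z)

Answer: normal form = S^6(Z)  (in 4 steps)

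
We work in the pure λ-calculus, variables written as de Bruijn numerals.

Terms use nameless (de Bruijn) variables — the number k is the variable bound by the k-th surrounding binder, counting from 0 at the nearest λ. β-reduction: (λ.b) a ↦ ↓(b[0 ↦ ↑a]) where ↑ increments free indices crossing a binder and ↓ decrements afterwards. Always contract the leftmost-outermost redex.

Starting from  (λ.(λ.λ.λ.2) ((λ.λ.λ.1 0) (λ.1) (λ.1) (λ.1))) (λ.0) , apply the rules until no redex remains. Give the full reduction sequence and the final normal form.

  start: (λ.(λ.λ.λ.2) ((λ.λ.λ.1 0) (λ.1) (λ.1) (λ.1))) (λ.0)
  →1  (λ.λ.λ.2) ((λ.λ.λ.1 0) (λ.λ.0) (λ.λ.0) (λ.λ.0))
  →2  λ.λ.(λ.λ.λ.1 0) (λ.λ.0) (λ.λ.0) (λ.λ.0)
  →3  λ.λ.(λ.λ.1 0) (λ.λ.0) (λ.λ.0)
  →4  λ.λ.(λ.(λ.λ.0) 0) (λ.λ.0)
  →5  λ.λ.(λ.λ.0) (λ.λ.0)
  →6  λ.λ.λ.0

Answer: normal form = λ.λ.λ.0  (in 6 steps)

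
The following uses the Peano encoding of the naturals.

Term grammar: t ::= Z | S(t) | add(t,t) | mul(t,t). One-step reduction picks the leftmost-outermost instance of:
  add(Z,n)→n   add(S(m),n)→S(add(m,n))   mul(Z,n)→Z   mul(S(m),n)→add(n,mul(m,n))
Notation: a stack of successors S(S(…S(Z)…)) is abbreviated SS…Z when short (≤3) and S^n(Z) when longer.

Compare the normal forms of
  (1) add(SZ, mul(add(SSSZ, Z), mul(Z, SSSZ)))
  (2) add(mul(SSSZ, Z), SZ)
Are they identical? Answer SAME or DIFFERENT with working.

Answer: SAME — A ⇓ SZ, B ⇓ SZ

Working:
Term A:
  start: add(SZ, mul(add(SSSZ, Z), mul(Z, SSSZ)))
  step 1: S(add(Z, mul(add(SSSZ, Z), mul(Z, SSSZ))))
  step 2: S(mul(add(SSSZ, Z), mul(Z, SSSZ)))
  step 3: S(mul(S(add(SSZ, Z)), mul(Z, SSSZ)))
  step 4: S(add(mul(Z, SSSZ), mul(add(SSZ, Z), mul(Z, SSSZ))))
  step 5: S(add(Z, mul(add(SSZ, Z), mul(Z, SSSZ))))
  step 6: S(mul(add(SSZ, Z), mul(Z, SSSZ)))
  step 7: S(mul(S(add(SZ, Z)), mul(Z, SSSZ)))
  step 8: S(add(mul(Z, SSSZ), mul(add(SZ, Z), mul(Z, SSSZ))))
  step 9: S(add(Z, mul(add(SZ, Z), mul(Z, SSSZ))))
  step 10: S(mul(add(SZ, Z), mul(Z, SSSZ)))
  step 11: S(mul(S(add(Z, Z)), mul(Z, SSSZ)))
  step 12: S(add(mul(Z, SSSZ), mul(add(Z, Z), mul(Z, SSSZ))))
  step 13: S(add(Z, mul(add(Z, Z), mul(Z, SSSZ))))
  step 14: S(mul(add(Z, Z), mul(Z, SSSZ)))
  step 15: S(mul(Z, mul(Z, SSSZ)))
  step 16: SZ

Term B:
  start: add(mul(SSSZ, Z), SZ)
  step 1: add(add(Z, mul(SSZ, Z)), SZ)
  step 2: add(mul(SSZ, Z), SZ)
  step 3: add(add(Z, mul(SZ, Z)), SZ)
  step 4: add(mul(SZ, Z), SZ)
  step 5: add(add(Z, mul(Z, Z)), SZ)
  step 6: add(mul(Z, Z), SZ)
  step 7: add(Z, SZ)
  step 8: SZ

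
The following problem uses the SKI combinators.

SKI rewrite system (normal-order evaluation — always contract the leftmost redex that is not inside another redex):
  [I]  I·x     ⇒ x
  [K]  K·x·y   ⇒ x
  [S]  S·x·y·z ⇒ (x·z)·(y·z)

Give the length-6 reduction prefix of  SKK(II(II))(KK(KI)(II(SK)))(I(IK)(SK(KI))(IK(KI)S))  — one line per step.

Answer: after 6 steps: KK(KI)(II(SK))(I(IK)(SK(KI))(IK(KI)S))

Working:
  start: SKK(II(II))(KK(KI)(II(SK)))(I(IK)(SK(KI))(IK(KI)S))
  step 1: K(II(II))(K(II(II)))(KK(KI)(II(SK)))(I(IK)(SK(KI))(IK(KI)S))
  step 2: II(II)(KK(KI)(II(SK)))(I(IK)(SK(KI))(IK(KI)S))
  step 3: I(II)(KK(KI)(II(SK)))(I(IK)(SK(KI))(IK(KI)S))
  step 4: II(KK(KI)(II(SK)))(I(IK)(SK(KI))(IK(KI)S))
  step 5: I(KK(KI)(II(SK)))(I(IK)(SK(KI))(IK(KI)S))
  step 6: KK(KI)(II(SK))(I(IK)(SK(KI))(IK(KI)S))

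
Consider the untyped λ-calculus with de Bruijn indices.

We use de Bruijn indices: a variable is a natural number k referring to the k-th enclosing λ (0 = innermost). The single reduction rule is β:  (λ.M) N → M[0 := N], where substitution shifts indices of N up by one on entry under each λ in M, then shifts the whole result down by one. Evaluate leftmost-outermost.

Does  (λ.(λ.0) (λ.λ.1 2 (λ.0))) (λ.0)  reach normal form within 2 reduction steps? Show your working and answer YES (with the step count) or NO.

Answer: YES — reaches normal form λ.λ.1 (λ.0) (λ.0) in 2 ≤ 2 steps

Derivation:
  start: (λ.(λ.0) (λ.λ.1 2 (λ.0))) (λ.0)
  step 1: (λ.0) (λ.λ.1 (λ.0) (λ.0))
  step 2: λ.λ.1 (λ.0) (λ.0)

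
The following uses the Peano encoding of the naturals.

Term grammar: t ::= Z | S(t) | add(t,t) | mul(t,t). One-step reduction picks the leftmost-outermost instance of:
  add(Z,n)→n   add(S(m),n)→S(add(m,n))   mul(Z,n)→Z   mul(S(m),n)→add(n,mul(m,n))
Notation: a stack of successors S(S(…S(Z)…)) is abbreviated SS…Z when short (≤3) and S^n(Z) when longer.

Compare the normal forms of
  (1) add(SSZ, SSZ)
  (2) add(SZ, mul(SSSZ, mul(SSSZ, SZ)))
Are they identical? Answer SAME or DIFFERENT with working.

Answer: DIFFERENT — A ⇓ S^4(Z), B ⇓ S^10(Z)

Working:
Term A:
  start: add(SSZ, SSZ)
  [1] S(add(SZ, SSZ))
  [2] S(S(add(Z, SSZ)))
  [3] S^4(Z)

Term B:
  start: add(SZ, mul(SSSZ, mul(SSSZ, SZ)))
  [1] S(add(Z, mul(SSSZ, mul(SSSZ, SZ))))
  [2] S(mul(SSSZ, mul(SSSZ, SZ)))
  [3] S(add(mul(SSSZ, SZ), mul(SSZ, mul(SSSZ, SZ))))
  [4] S(add(add(SZ, mul(SSZ, SZ)), mul(SSZ, mul(SSSZ, SZ))))
  [5] S(add(S(add(Z, mul(SSZ, SZ))), mul(SSZ, mul(SSSZ, SZ))))
  [6] S(S(add(add(Z, mul(SSZ, SZ)), mul(SSZ, mul(SSSZ, SZ)))))
  [7] S(S(add(mul(SSZ, SZ), mul(SSZ, mul(SSSZ, SZ)))))
  [8] S(S(add(add(SZ, mul(SZ, SZ)), mul(SSZ, mul(SSSZ, SZ)))))
  [9] S(S(add(S(add(Z, mul(SZ, SZ))), mul(SSZ, mul(SSSZ, SZ)))))
  [10] S(S(S(add(add(Z, mul(SZ, SZ)), mul(SSZ, mul(SSSZ, SZ))))))
  [11] S(S(S(add(mul(SZ, SZ), mul(SSZ, mul(SSSZ, SZ))))))
  [12] S(S(S(add(add(SZ, mul(Z, SZ)), mul(SSZ, mul(SSSZ, SZ))))))
  [13] S(S(S(add(S(add(Z, mul(Z, SZ))), mul(SSZ, mul(SSSZ, SZ))))))
  [14] S(S(S(S(add(add(Z, mul(Z, SZ)), mul(SSZ, mul(SSSZ, SZ)))))))
  [15] S(S(S(S(add(mul(Z, SZ), mul(SSZ, mul(SSSZ, SZ)))))))
  [16] S(S(S(S(add(Z, mul(SSZ, mul(SSSZ, SZ)))))))
  [17] S(S(S(S(mul(SSZ, mul(SSSZ, SZ))))))
  [18] S(S(S(S(add(mul(SSSZ, SZ), mul(SZ, mul(SSSZ, SZ)))))))
  [19] S(S(S(S(add(add(SZ, mul(SSZ, SZ)), mul(SZ, mul(SSSZ, SZ)))))))
  [20] S(S(S(S(add(S(add(Z, mul(SSZ, SZ))), mul(SZ, mul(SSSZ, SZ)))))))
  [21] S(S(S(S(S(add(add(Z, mul(SSZ, SZ)), mul(SZ, mul(SSSZ, SZ))))))))
  [22] S(S(S(S(S(add(mul(SSZ, SZ), mul(SZ, mul(SSSZ, SZ))))))))
  [23] S(S(S(S(S(add(add(SZ, mul(SZ, SZ)), mul(SZ, mul(SSSZ, SZ))))))))
  [24] S(S(S(S(S(add(S(add(Z, mul(SZ, SZ))), mul(SZ, mul(SSSZ, SZ))))))))
  [25] S(S(S(S(S(S(add(add(Z, mul(SZ, SZ)), mul(SZ, mul(SSSZ, SZ)))))))))
  [26] S(S(S(S(S(S(add(mul(SZ, SZ), mul(SZ, mul(SSSZ, SZ)))))))))
  [27] S(S(S(S(S(S(add(add(SZ, mul(Z, SZ)), mul(SZ, mul(SSSZ, SZ)))))))))
  [28] S(S(S(S(S(S(add(S(add(Z, mul(Z, SZ))), mul(SZ, mul(SSSZ, SZ)))))))))
  [29] S(S(S(S(S(S(S(add(add(Z, mul(Z, SZ)), mul(SZ, mul(SSSZ, SZ))))))))))
  [30] S(S(S(S(S(S(S(add(mul(Z, SZ), mul(SZ, mul(SSSZ, SZ))))))))))
  [31] S(S(S(S(S(S(S(add(Z, mul(SZ, mul(SSSZ, SZ))))))))))
  [32] S(S(S(S(S(S(S(mul(SZ, mul(SSSZ, SZ)))))))))
  [33] S(S(S(S(S(S(S(add(mul(SSSZ, SZ), mul(Z, mul(SSSZ, SZ))))))))))
  [34] S(S(S(S(S(S(S(add(add(SZ, mul(SSZ, SZ)), mul(Z, mul(SSSZ, SZ))))))))))
  [35] S(S(S(S(S(S(S(add(S(add(Z, mul(SSZ, SZ))), mul(Z, mul(SSSZ, SZ))))))))))
  [36] S(S(S(S(S(S(S(S(add(add(Z, mul(SSZ, SZ)), mul(Z, mul(SSSZ, SZ)))))))))))
  [37] S(S(S(S(S(S(S(S(add(mul(SSZ, SZ), mul(Z, mul(SSSZ, SZ)))))))))))
  [38] S(S(S(S(S(S(S(S(add(add(SZ, mul(SZ, SZ)), mul(Z, mul(SSSZ, SZ)))))))))))
  [39] S(S(S(S(S(S(S(S(add(S(add(Z, mul(SZ, SZ))), mul(Z, mul(SSSZ, SZ)))))))))))
  [40] S(S(S(S(S(S(S(S(S(add(add(Z, mul(SZ, SZ)), mul(Z, mul(SSSZ, SZ))))))))))))
  [41] S(S(S(S(S(S(S(S(S(add(mul(SZ, SZ), mul(Z, mul(SSSZ, SZ))))))))))))
  [42] S(S(S(S(S(S(S(S(S(add(add(SZ, mul(Z, SZ)), mul(Z, mul(SSSZ, SZ))))))))))))
  [43] S(S(S(S(S(S(S(S(S(add(S(add(Z, mul(Z, SZ))), mul(Z, mul(SSSZ, SZ))))))))))))
  [44] S(S(S(S(S(S(S(S(S(S(add(add(Z, mul(Z, SZ)), mul(Z, mul(SSSZ, SZ)))))))))))))
  [45] S(S(S(S(S(S(S(S(S(S(add(mul(Z, SZ), mul(Z, mul(SSSZ, SZ)))))))))))))
  [46] S(S(S(S(S(S(S(S(S(S(add(Z, mul(Z, mul(SSSZ, SZ)))))))))))))
  [47] S(S(S(S(S(S(S(S(S(S(mul(Z, mul(SSSZ, SZ))))))))))))
  [48] S^10(Z)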